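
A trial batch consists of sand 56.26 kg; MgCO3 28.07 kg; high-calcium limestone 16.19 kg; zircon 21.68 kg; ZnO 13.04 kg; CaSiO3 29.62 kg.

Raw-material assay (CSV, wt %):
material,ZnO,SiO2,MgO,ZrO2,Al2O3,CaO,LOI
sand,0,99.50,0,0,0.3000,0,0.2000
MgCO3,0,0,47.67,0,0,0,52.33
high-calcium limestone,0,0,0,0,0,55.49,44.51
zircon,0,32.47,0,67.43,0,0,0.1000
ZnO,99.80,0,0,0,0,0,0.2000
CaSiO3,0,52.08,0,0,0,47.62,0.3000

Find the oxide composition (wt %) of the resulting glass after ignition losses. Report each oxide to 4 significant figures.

Glass mass = 142.7 kg (batch 164.9 − LOI 22.14).
Composition: ZnO 9.119%, SiO2 54.97%, MgO 9.376%, ZrO2 10.24%, Al2O3 0.1183%, CaO 16.18%

Each numeric step holds exact precision at all times. Mid-chain values are displayed rounded to four significant figures when written out. Each reported result carries a single rounding; all derived quantities are computed at full precision (the totals, ignition loss, net glass mass, yield, six oxide percentages) from the batch weights at 142.7 kg of glass, precisely as stated by either problem or answer.
Oxide-by-oxide delivered mass:
  ZnO: 13.04·0.9980 = 13.01 kg
  SiO2: 56.26·0.9950 + 21.68·0.3247 + 29.62·0.5208 = 78.44 kg
  MgO: 28.07·0.4767 = 13.38 kg
  ZrO2: 21.68·0.6743 = 14.62 kg
  Al2O3: 56.26·0.003000 = 0.1688 kg
  CaO: 16.19·0.5549 + 29.62·0.4762 = 23.09 kg
LOI: 56.26·0.002000 + 28.07·0.5233 + 16.19·0.4451 + 21.68·0.001000 + 13.04·0.002000 + 29.62·0.003000 = 22.14 kg
Glass = total batch minus LOI = 164.9 − 22.14 = 142.7 kg (the oxide masses sum to this)
each wt % is 100 × oxide ÷ glass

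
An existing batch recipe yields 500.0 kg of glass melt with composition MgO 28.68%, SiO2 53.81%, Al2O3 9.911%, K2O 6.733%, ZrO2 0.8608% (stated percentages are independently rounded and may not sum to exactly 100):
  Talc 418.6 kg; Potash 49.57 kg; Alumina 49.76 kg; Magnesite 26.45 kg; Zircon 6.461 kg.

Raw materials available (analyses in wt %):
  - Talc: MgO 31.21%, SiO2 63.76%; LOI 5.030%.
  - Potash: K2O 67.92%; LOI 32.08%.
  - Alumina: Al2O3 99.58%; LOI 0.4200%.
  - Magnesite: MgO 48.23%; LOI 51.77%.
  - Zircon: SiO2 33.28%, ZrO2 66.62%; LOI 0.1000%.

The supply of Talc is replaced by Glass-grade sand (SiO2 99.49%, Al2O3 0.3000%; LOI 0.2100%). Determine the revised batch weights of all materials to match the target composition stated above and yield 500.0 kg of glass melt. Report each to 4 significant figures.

Revised batch per 500.0 kg glass melt:
  Glass-grade sand: 268.3 kg
  Potash: 49.57 kg
  Alumina: 48.96 kg
  Magnesite: 297.3 kg
  Zircon: 6.461 kg
Total batch = 670.6 kg; LOI loss = 170.6 kg

The intermediate values appear, with 4-significant-digit rounding, on the page; every computation keeps full precision at all times — each reported figure takes just one rounding. All derived quantities (totals, five oxide percentages, net glass mass, ignition loss, the yield) are rebuilt in full precision starting from the weights at 500.0 kg of glass, as written in the question or the answer.
Oxide mass targets, per 500.0 kg glass melt:
  MgO: 28.68% × 500.0 = 143.4 kg
  SiO2: 53.81% × 500.0 = 269.0 kg
  Al2O3: 9.911% × 500.0 = 49.56 kg
  K2O: 6.733% × 500.0 = 33.66 kg
  ZrO2: 0.8608% × 500.0 = 4.304 kg
Verifying the oxide balance applying the batch weights above, on the stated basis (every target is met by its sum once rounding is allowed for):
  MgO: 297.3·0.4823 = 143.4 kg (target 143.4 kg)
  SiO2: 268.3·0.9949 + 6.461·0.3328 = 269.1 kg (target 269.0 kg)
  Al2O3: 268.3·0.003000 + 48.96·0.9958 = 49.56 kg (target 49.56 kg)
  K2O: 49.57·0.6792 = 33.67 kg (target 33.66 kg)
  ZrO2: 6.461·0.6662 = 4.304 kg (target 4.304 kg)
Glass-mass sanity pass: batch Σ − ignition loss = 500.0 kg (oxide target masses add up to 500.0 kg; against the stated basis, 500.0 kg — rounding explains the deltas).
Batch grand total — Σ batch = 670.6 kg; the LOI term Σ batch·LOI equals 170.6 kg; yield = glass ÷ total batch = 74.56%.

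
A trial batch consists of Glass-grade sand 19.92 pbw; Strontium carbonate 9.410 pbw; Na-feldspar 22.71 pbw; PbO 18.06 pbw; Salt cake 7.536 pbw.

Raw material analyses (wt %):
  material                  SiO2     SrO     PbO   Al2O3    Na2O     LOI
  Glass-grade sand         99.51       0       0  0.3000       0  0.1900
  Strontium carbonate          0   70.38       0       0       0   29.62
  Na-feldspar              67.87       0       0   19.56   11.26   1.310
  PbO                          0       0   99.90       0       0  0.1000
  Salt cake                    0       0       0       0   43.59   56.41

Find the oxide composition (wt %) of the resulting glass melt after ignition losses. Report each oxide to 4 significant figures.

Glass mass = 70.24 pbw (batch 77.64 − LOI 7.392).
Composition: SiO2 50.16%, SrO 9.428%, PbO 25.68%, Al2O3 6.409%, Na2O 8.317%

All arithmetic maintains full precision throughout. Working values are displayed, rounded to four significant figures, at each printed step. Each reported figure receives exactly one rounding; derived quantities are rebuilt at full float precision (net glass mass, LOI, yield, the totals, the five compositions) using the weight values for 70.24 pbw of glass, as they appear in the question or the answer.
Oxide-by-oxide delivered mass:
  SiO2: 19.92·0.9951 + 22.71·0.6787 = 35.24 pbw
  SrO: 9.410·0.7038 = 6.623 pbw
  PbO: 18.06·0.9990 = 18.04 pbw
  Al2O3: 19.92·0.003000 + 22.71·0.1956 = 4.502 pbw
  Na2O: 22.71·0.1126 + 7.536·0.4359 = 5.842 pbw
LOI: 19.92·0.001900 + 9.410·0.2962 + 22.71·0.01310 + 18.06·0.001000 + 7.536·0.5641 = 7.392 pbw
Glass mass = batch − LOI = 77.64 − 7.392 = 70.24 pbw (= Σ oxide masses)
wt % = oxide mass / glass mass × 100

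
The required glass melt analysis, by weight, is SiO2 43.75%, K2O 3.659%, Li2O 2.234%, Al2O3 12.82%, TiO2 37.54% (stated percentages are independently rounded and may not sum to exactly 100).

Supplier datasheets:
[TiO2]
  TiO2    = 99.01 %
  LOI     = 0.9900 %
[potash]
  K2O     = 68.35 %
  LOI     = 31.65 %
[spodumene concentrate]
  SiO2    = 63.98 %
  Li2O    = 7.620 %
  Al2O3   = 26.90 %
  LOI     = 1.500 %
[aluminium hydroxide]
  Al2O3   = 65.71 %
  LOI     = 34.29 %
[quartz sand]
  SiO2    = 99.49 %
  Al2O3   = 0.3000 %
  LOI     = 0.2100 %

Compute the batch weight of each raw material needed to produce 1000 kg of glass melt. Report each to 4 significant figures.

Mid-chain values appear rounded to 4 significant figures as written. Every computation runs at exact precision from start to finish; a single rounding completes each reported value; derived quantities (the totals, the five compositions, ignition loss, net glass mass, yield) are rebuilt at full precision using the weight values on 1000 kg of glass, as they appear in the problem or answer text.
The oxide mass targets at 1000 kg glass melt:
  SiO2: 43.75% × 1000 = 437.5 kg
  K2O: 3.659% × 1000 = 36.59 kg
  Li2O: 2.234% × 1000 = 22.34 kg
  Al2O3: 12.82% × 1000 = 128.2 kg
  TiO2: 37.54% × 1000 = 375.4 kg
Oxide-by-oxide audit on the weights just shown, under the basis named above (delivered sums recover each target given rounding of the digits):
  SiO2: 293.2·0.6398 + 251.2·0.9949 = 437.5 kg (target 437.5 kg)
  K2O: 53.53·0.6835 = 36.59 kg (target 36.59 kg)
  Li2O: 293.2·0.07620 = 22.34 kg (target 22.34 kg)
  Al2O3: 293.2·0.2690 + 73.93·0.6571 + 251.2·0.003000 = 128.2 kg (target 128.2 kg)
  TiO2: 379.2·0.9901 = 375.4 kg (target 375.4 kg)
Glass-mass closure: whole batch net of LOI = 1000 kg (the targets, summed, come to 1000 kg; versus the stated basis of 1000 kg — differing by rounding only).
Summing the batch: Σ batch = 1051 kg; the LOI term Σ batch·LOI equals 50.97 kg; glass ÷ batch gives a yield of 95.15%.

Batch per 1000 kg glass melt:
  TiO2: 379.2 kg
  potash: 53.53 kg
  spodumene concentrate: 293.2 kg
  aluminium hydroxide: 73.93 kg
  quartz sand: 251.2 kg
Total batch = 1051 kg; LOI loss = 50.97 kg; yield = 95.15%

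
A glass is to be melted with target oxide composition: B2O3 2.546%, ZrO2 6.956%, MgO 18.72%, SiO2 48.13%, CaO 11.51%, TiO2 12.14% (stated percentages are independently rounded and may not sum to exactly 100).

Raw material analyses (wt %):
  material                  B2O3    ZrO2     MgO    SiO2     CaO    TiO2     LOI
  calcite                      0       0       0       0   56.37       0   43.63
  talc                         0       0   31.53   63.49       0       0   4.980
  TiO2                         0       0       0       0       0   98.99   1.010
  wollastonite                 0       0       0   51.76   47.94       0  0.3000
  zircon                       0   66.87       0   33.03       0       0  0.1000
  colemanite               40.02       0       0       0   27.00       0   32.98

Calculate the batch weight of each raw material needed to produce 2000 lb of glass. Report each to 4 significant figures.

Batch per 2000 lb glass:
  calcite: 117.4 lb
  talc: 1187 lb
  TiO2: 245.3 lb
  wollastonite: 270.4 lb
  zircon: 208.0 lb
  colemanite: 127.2 lb
Total batch = 2155 lb; LOI loss = 155.8 lb; yield = 92.77%

All internal work maintains full float precision in every operation. Rounding to four significant digits extends to each in-between result as displayed; every reported result takes a single rounding. Derived quantities (totals, yield, six oxide percentages, net glass mass, ignition loss) are carried using the weight values for 2000 lb of glass in full float precision exactly as printed in question or answer.
Target oxide masses per 2000 lb glass:
  B2O3: 2.546% × 2000 = 50.92 lb
  ZrO2: 6.956% × 2000 = 139.1 lb
  MgO: 18.72% × 2000 = 374.4 lb
  SiO2: 48.13% × 2000 = 962.6 lb
  CaO: 11.51% × 2000 = 230.2 lb
  TiO2: 12.14% × 2000 = 242.8 lb
Sums-versus-targets review given the weights on record, under the basis named above (summed amounts equal target values net of answer rounding effects):
  B2O3: 127.2·0.4002 = 50.91 lb (target 50.92 lb)
  ZrO2: 208.0·0.6687 = 139.1 lb (target 139.1 lb)
  MgO: 1187·0.3153 = 374.3 lb (target 374.4 lb)
  SiO2: 1187·0.6349 + 270.4·0.5176 + 208.0·0.3303 = 962.3 lb (target 962.6 lb)
  CaO: 117.4·0.5637 + 270.4·0.4794 + 127.2·0.2700 = 230.2 lb (target 230.2 lb)
  TiO2: 245.3·0.9899 = 242.8 lb (target 242.8 lb)
Auditing the glass mass value: net batch after ignition = 2000 lb (per-oxide target masses sum to 2000 lb; with the basis standing at 2000 lb — rounding explains the deltas).
Total batch = Σ batch = 2155 lb; LOI removed, Σ of batch·LOI: 155.8 lb; yield: glass divided by total = 92.77%.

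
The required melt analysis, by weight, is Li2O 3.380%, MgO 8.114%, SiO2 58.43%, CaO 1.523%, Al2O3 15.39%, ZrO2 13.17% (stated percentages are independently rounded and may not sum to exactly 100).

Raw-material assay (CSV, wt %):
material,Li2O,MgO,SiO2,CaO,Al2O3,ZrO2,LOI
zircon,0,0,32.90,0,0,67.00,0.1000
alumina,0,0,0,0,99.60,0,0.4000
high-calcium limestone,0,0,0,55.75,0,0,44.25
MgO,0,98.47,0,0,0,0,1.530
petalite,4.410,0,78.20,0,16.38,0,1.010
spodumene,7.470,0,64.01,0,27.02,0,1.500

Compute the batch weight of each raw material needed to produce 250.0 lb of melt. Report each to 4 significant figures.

Mid-chain values are shown, rounded to 4 significant digits, at each printed step — the working math maintains exact precision in every operation — every reported number includes exactly one rounding — the derived quantities (totals, the six compositions, glass mass, ignition loss, yield) are computed in exact precision from the weighed amounts for 250.0 lb of glass as written in the problem or answer text.
Target oxide masses per 250.0 lb melt:
  Li2O: 3.380% × 250.0 = 8.450 lb
  MgO: 8.114% × 250.0 = 20.29 lb
  SiO2: 58.43% × 250.0 = 146.1 lb
  CaO: 1.523% × 250.0 = 3.808 lb
  Al2O3: 15.39% × 250.0 = 38.48 lb
  ZrO2: 13.17% × 250.0 = 32.92 lb
A balance pass over the oxides, applying the batch weights above, under the basis named above (oxide sums agree with the targets up to rounding of the answer):
  Li2O: 142.3·0.04410 + 29.12·0.07470 = 8.451 lb (target 8.450 lb)
  MgO: 20.60·0.9847 = 20.28 lb (target 20.29 lb)
  SiO2: 49.14·0.3290 + 142.3·0.7820 + 29.12·0.6401 = 146.1 lb (target 146.1 lb)
  CaO: 6.830·0.5575 = 3.808 lb (target 3.808 lb)
  Al2O3: 7.330·0.9960 + 142.3·0.1638 + 29.12·0.2702 = 38.48 lb (target 38.48 lb)
  ZrO2: 49.14·0.6700 = 32.92 lb (target 32.92 lb)
Mass balance on the glass: whole batch net of LOI = 250.0 lb (oxide target masses add up to 250.0 lb; versus the stated basis of 250.0 lb — deltas are rounding alone).
Whole-batch sum: Σ batch = 255.3 lb; ignition loss, Σ(batch × LOI) = 5.290 lb; yield, glass over the total, = 97.93%.

Batch per 250.0 lb melt:
  zircon: 49.14 lb
  alumina: 7.330 lb
  high-calcium limestone: 6.830 lb
  MgO: 20.60 lb
  petalite: 142.3 lb
  spodumene: 29.12 lb
Total batch = 255.3 lb; LOI loss = 5.290 lb; yield = 97.93%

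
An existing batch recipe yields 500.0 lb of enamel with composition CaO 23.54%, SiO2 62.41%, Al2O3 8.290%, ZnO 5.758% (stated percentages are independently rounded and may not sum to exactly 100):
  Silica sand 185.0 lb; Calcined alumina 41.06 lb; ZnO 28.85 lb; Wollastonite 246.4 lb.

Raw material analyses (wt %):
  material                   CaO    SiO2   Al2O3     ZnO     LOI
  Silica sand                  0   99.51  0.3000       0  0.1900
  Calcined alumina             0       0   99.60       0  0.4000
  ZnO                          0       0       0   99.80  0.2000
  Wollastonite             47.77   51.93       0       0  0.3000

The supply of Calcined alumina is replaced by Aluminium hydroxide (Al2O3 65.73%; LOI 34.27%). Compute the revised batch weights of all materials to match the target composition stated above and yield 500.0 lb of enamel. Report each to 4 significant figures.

Revised batch per 500.0 lb enamel:
  Silica sand: 185.0 lb
  Aluminium hydroxide: 62.22 lb
  ZnO: 28.85 lb
  Wollastonite: 246.4 lb
Total batch = 522.5 lb; LOI loss = 22.47 lb

Mid-chain values are displayed, with 4-significant-figure rounding, when written out; the working math carries exact precision throughout; every reported result includes exactly one rounding. All derived quantities (the four compositions, ignition loss, yield, net glass mass, totals) are re-derived from the batch weights at 500.0 lb of glass in full precision as given in problem or answer.
Target oxide masses per 500.0 lb enamel:
  CaO: 23.54% × 500.0 = 117.7 lb
  SiO2: 62.41% × 500.0 = 312.0 lb
  Al2O3: 8.290% × 500.0 = 41.45 lb
  ZnO: 5.758% × 500.0 = 28.79 lb
Sums-versus-targets review applying the batch weights above, at the basis given (oxide sums agree with the targets given rounding of the digits):
  CaO: 246.4·0.4777 = 117.7 lb (target 117.7 lb)
  SiO2: 185.0·0.9951 + 246.4·0.5193 = 312.0 lb (target 312.0 lb)
  Al2O3: 185.0·0.003000 + 62.22·0.6573 = 41.45 lb (target 41.45 lb)
  ZnO: 28.85·0.9980 = 28.79 lb (target 28.79 lb)
Glass-mass sanity pass: batch total minus LOI = 500.0 lb (targets for the oxides total 500.0 lb; with the basis standing at 500.0 lb — rounding explains the deltas).
Whole-batch sum: Σ batch = 522.5 lb; Σ batch·LOI gives LOI loss = 22.47 lb; yield: glass divided by total = 95.70%.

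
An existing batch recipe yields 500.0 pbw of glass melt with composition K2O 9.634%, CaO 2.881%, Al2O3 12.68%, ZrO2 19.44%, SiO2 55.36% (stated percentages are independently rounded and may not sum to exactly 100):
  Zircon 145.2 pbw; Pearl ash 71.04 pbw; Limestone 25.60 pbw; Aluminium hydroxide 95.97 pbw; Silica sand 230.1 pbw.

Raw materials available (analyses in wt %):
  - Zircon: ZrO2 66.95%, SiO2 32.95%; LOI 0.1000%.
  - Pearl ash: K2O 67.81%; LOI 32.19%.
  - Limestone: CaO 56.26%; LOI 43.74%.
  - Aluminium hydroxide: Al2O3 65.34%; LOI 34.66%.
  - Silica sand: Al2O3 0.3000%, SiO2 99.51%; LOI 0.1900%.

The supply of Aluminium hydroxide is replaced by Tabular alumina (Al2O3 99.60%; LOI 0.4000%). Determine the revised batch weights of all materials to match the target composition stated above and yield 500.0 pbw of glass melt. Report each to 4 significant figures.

All internal work maintains full float precision at each step; in-progress results are displayed with 4-significant-figure rounding at each printed step. Exactly one rounding goes into each reported number. All derived quantities, including ignition loss, net glass mass, five oxide percentages, yield, the totals, are computed from the weighed amounts for 500.0 pbw of glass in full precision precisely as stated by either problem or answer.
The oxide mass targets at 500.0 pbw glass melt:
  K2O: 9.634% × 500.0 = 48.17 pbw
  CaO: 2.881% × 500.0 = 14.40 pbw
  Al2O3: 12.68% × 500.0 = 63.40 pbw
  ZrO2: 19.44% × 500.0 = 97.20 pbw
  SiO2: 55.36% × 500.0 = 276.8 pbw
Balance tally, oxide-wise, per the reported batch figures, per the basis as stated (oxide sums agree with the targets modulo rounding of the values):
  K2O: 71.04·0.6781 = 48.17 pbw (target 48.17 pbw)
  CaO: 25.60·0.5626 = 14.40 pbw (target 14.40 pbw)
  Al2O3: 62.96·0.9960 + 230.1·0.003000 = 63.40 pbw (target 63.40 pbw)
  ZrO2: 145.2·0.6695 = 97.21 pbw (target 97.20 pbw)
  SiO2: 145.2·0.3295 + 230.1·0.9951 = 276.8 pbw (target 276.8 pbw)
Glass-mass closure: batch Σ − ignition loss = 500.0 pbw (the Σ of target masses is 500.0 pbw; with the basis standing at 500.0 pbw — a pure rounding effect).
Whole-batch sum: Σ batch = 534.9 pbw; the LOI term Σ batch·LOI equals 34.90 pbw; the yield ratio, glass ÷ batch: 93.48%.

Revised batch per 500.0 pbw glass melt:
  Zircon: 145.2 pbw
  Pearl ash: 71.04 pbw
  Limestone: 25.60 pbw
  Tabular alumina: 62.96 pbw
  Silica sand: 230.1 pbw
Total batch = 534.9 pbw; LOI loss = 34.90 pbw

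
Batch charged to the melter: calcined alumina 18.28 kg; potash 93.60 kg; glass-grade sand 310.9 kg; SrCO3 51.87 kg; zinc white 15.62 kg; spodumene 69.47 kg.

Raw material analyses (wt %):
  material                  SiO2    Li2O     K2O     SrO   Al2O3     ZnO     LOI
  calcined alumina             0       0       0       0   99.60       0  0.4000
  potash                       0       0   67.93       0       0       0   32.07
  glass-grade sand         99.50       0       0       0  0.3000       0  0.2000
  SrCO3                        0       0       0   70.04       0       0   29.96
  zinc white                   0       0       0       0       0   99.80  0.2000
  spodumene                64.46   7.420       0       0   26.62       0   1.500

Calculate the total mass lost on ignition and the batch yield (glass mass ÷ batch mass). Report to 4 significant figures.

LOI loss = 47.33 kg; glass = 512.4 kg; yield = 91.55%

Each numeric step holds full float precision from start to finish; in-progress results are displayed with 4-significant-digit rounding across the worked steps. Each reported figure is rounded exactly once — the derived quantities are rebuilt in exact precision (the six compositions, yield, glass mass, totals, ignition loss) using the weight values for 512.4 kg of glass exactly as printed in either problem or answer.
Per-material ignition loss:
  calcined alumina: 18.28 × 0.004000 = 0.07312 kg
  potash: 93.60 × 0.3207 = 30.02 kg
  glass-grade sand: 310.9 × 0.002000 = 0.6218 kg
  SrCO3: 51.87 × 0.2996 = 15.54 kg
  zinc white: 15.62 × 0.002000 = 0.03124 kg
  spodumene: 69.47 × 0.01500 = 1.042 kg
Total LOI = 47.33 kg
Glass = batch − LOI = 559.7 − 47.33 = 512.4 kg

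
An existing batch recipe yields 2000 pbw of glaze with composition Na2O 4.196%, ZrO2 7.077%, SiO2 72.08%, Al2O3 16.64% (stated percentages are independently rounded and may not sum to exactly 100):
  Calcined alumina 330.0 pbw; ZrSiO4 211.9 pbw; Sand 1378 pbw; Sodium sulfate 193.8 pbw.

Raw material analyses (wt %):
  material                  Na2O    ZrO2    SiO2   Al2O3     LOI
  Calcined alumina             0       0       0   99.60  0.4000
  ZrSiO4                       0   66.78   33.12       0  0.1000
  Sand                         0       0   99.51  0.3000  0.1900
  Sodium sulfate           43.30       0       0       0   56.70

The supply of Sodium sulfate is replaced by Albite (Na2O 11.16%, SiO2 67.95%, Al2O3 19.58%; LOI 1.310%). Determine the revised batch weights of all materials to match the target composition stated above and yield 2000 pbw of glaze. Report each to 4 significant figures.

Revised batch per 2000 pbw glaze:
  Calcined alumina: 183.7 pbw
  ZrSiO4: 211.9 pbw
  Sand: 864.7 pbw
  Albite: 752.0 pbw
Total batch = 2012 pbw; LOI loss = 12.44 pbw

All internal work carries full float precision at each step; intermediates appear, rounded to four significant digits, as written; every reported value takes a single rounding. The derived quantities (yield, the totals, the four compositions, LOI, glass mass) are computed using the weight values per 2000 pbw of glass in full precision, as written in the problem or the answer.
The oxide mass targets at 2000 pbw glaze:
  Na2O: 4.196% × 2000 = 83.92 pbw
  ZrO2: 7.077% × 2000 = 141.5 pbw
  SiO2: 72.08% × 2000 = 1442 pbw
  Al2O3: 16.64% × 2000 = 332.8 pbw
Sums-versus-targets review from the weights as reported, against the basis in use (delivered sums recover each target exact up to rounding of places):
  Na2O: 752.0·0.1116 = 83.92 pbw (target 83.92 pbw)
  ZrO2: 211.9·0.6678 = 141.5 pbw (target 141.5 pbw)
  SiO2: 211.9·0.3312 + 864.7·0.9951 + 752.0·0.6795 = 1442 pbw (target 1442 pbw)
  Al2O3: 183.7·0.9960 + 864.7·0.003000 + 752.0·0.1958 = 332.8 pbw (target 332.8 pbw)
Glass-mass bookkeeping: net batch after ignition = 2000 pbw (per-oxide target masses sum to 2000 pbw; basis as stated: 2000 pbw — deltas are rounding alone).
Adding the batch up: Σ batch = 2012 pbw; the LOI term Σ batch·LOI equals 12.44 pbw; as yield: glass ÷ batch → 99.38%.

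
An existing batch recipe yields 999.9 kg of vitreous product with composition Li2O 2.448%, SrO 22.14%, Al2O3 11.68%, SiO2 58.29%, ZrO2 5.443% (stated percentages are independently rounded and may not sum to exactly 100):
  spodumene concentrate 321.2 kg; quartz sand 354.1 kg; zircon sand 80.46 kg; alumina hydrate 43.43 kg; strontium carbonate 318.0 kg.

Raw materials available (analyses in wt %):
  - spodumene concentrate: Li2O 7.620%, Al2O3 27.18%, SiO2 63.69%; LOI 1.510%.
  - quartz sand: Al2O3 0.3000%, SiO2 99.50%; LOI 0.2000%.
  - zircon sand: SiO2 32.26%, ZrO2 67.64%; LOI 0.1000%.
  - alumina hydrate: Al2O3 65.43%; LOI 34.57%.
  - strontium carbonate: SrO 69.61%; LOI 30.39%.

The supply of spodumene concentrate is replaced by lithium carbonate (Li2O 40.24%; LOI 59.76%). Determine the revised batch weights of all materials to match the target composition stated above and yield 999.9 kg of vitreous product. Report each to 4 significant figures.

In-progress results are shown rounded to 4 significant digits within the worked lines. All arithmetic keeps full float precision through every step — each reported result takes just one rounding; the derived quantities are carried at full precision (totals, yield, LOI, glass mass, five oxide percentages) from the batch weights on 999.9 kg of glass exactly as printed in problem or answer.
Per-oxide target masses for 999.9 kg vitreous product:
  Li2O: 2.448% × 999.9 = 24.48 kg
  SrO: 22.14% × 999.9 = 221.4 kg
  Al2O3: 11.68% × 999.9 = 116.8 kg
  SiO2: 58.29% × 999.9 = 582.8 kg
  ZrO2: 5.443% × 999.9 = 54.42 kg
Sums-versus-targets review using the reported weights, against the basis in use (sum by sum, the targets are met once rounding is allowed for):
  Li2O: 60.83·0.4024 = 24.48 kg (target 24.48 kg)
  SrO: 318.0·0.6961 = 221.4 kg (target 221.4 kg)
  Al2O3: 559.7·0.003000 + 175.9·0.6543 = 116.8 kg (target 116.8 kg)
  SiO2: 559.7·0.9950 + 80.46·0.3226 = 582.9 kg (target 582.8 kg)
  ZrO2: 80.46·0.6764 = 54.42 kg (target 54.42 kg)
Consistency of the glass mass: batch total minus LOI = 999.9 kg (the targets, summed, come to 999.9 kg; with the basis standing at 999.9 kg — a pure rounding effect).
Whole-batch sum: Σ batch = 1195 kg; Σ batch·LOI gives LOI loss = 195.0 kg; glass ÷ batch gives a yield of 83.68%.

Revised batch per 999.9 kg vitreous product:
  lithium carbonate: 60.83 kg
  quartz sand: 559.7 kg
  zircon sand: 80.46 kg
  alumina hydrate: 175.9 kg
  strontium carbonate: 318.0 kg
Total batch = 1195 kg; LOI loss = 195.0 kg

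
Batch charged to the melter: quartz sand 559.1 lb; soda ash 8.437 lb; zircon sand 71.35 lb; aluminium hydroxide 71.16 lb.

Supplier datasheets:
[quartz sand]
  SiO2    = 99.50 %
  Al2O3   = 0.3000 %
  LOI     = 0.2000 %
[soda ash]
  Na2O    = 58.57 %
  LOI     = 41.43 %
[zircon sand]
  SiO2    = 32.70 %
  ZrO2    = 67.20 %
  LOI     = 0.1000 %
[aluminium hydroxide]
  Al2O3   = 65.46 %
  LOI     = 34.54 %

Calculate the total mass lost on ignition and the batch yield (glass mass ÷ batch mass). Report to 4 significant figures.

Rounding to four significant figures extends to each mid-chain value as shown; every computation maintains exact precision in all steps — exactly one rounding goes into each reported figure. All derived quantities are rebuilt in full precision (ignition loss, glass mass, yield, the totals, four oxide percentages) from the weighed amounts per 680.8 lb of glass precisely as stated by the problem or the answer.
Per-material ignition loss:
  quartz sand: 559.1 × 0.002000 = 1.118 lb
  soda ash: 8.437 × 0.4143 = 3.495 lb
  zircon sand: 71.35 × 0.001000 = 0.07135 lb
  aluminium hydroxide: 71.16 × 0.3454 = 24.58 lb
Total LOI = 29.26 lb
Glass = batch − LOI = 710.0 − 29.26 = 680.8 lb

LOI loss = 29.26 lb; glass = 680.8 lb; yield = 95.88%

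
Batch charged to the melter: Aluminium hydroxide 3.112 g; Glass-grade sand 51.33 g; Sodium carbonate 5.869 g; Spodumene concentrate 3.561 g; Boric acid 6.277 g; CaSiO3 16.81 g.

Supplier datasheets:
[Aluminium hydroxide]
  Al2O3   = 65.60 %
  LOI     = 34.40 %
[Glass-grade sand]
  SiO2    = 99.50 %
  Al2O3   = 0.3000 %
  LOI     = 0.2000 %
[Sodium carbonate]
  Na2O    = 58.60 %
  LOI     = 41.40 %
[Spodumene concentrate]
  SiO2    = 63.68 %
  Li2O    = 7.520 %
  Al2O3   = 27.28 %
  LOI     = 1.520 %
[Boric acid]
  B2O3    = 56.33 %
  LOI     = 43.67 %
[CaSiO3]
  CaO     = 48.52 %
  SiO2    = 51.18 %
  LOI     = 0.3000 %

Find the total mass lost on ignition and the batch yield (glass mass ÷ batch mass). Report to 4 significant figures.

LOI loss = 6.449 g; glass = 80.51 g; yield = 92.58%

Exact precision is held at all times — values along the way are shown (rounded to four significant digits) within the worked lines — every reported result includes exactly one rounding. All derived quantities, which include the yield, the six compositions, LOI, totals, glass mass, are carried at full precision, as given in problem or answer, from the weighed amounts for 80.51 g of glass.
Each material's LOI contribution:
  Aluminium hydroxide: 3.112 × 0.3440 = 1.071 g
  Glass-grade sand: 51.33 × 0.002000 = 0.1027 g
  Sodium carbonate: 5.869 × 0.4140 = 2.430 g
  Spodumene concentrate: 3.561 × 0.01520 = 0.05413 g
  Boric acid: 6.277 × 0.4367 = 2.741 g
  CaSiO3: 16.81 × 0.003000 = 0.05043 g
Total LOI = 6.449 g
Glass = batch − LOI = 86.96 − 6.449 = 80.51 g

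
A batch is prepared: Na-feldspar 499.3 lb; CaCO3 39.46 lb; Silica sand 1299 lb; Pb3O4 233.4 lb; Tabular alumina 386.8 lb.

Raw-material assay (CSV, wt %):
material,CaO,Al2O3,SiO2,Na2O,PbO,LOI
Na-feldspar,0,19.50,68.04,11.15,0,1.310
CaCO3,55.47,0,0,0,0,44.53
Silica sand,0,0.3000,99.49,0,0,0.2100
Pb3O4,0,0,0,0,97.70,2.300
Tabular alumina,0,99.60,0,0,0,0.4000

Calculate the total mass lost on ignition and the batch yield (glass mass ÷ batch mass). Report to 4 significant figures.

LOI loss = 33.76 lb; glass = 2424 lb; yield = 98.63%

All arithmetic holds exact precision at every stage; intermediates are shown, rounded to four significant digits, alongside each step; each reported figure takes a single rounding — all derived quantities are re-derived from the weighed amounts per 2424 lb of glass in full float precision (totals, glass mass, the yield, five oxide percentages, LOI), as quoted within either problem or answer.
LOI of each material in turn:
  Na-feldspar: 499.3 × 0.01310 = 6.541 lb
  CaCO3: 39.46 × 0.4453 = 17.57 lb
  Silica sand: 1299 × 0.002100 = 2.728 lb
  Pb3O4: 233.4 × 0.02300 = 5.368 lb
  Tabular alumina: 386.8 × 0.004000 = 1.547 lb
Total LOI = 33.76 lb
Glass = batch − LOI = 2458 − 33.76 = 2424 lb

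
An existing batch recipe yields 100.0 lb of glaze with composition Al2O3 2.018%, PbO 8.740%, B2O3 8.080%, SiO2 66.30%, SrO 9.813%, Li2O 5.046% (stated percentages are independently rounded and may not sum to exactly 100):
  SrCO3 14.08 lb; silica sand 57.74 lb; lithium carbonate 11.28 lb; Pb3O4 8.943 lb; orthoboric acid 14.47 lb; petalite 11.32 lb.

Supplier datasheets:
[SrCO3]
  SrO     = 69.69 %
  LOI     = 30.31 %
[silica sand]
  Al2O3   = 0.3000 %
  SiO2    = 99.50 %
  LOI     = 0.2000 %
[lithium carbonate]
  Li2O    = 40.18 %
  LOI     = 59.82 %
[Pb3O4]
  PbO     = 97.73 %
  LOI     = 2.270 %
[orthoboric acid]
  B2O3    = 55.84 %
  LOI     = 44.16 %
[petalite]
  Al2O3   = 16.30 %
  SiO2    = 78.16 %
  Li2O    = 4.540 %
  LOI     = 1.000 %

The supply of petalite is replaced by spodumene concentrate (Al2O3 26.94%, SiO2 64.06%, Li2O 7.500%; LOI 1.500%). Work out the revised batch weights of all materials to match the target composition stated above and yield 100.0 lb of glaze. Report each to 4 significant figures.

Revised batch per 100.0 lb glaze:
  SrCO3: 14.08 lb
  silica sand: 62.26 lb
  lithium carbonate: 11.29 lb
  Pb3O4: 8.943 lb
  orthoboric acid: 14.47 lb
  spodumene concentrate: 6.797 lb
Total batch = 117.8 lb; LOI loss = 17.84 lb

Working values are displayed rounded to four significant digits in the printout. The working math runs at full float precision through every step. Every reported figure is rounded just once — derived quantities (glass mass, ignition loss, the yield, the six compositions, the totals) are computed at full precision from the batch weights at 100.0 lb of glass exactly as shown in the problem or the answer.
Per-oxide target masses for 100.0 lb glaze:
  Al2O3: 2.018% × 100.0 = 2.018 lb
  PbO: 8.740% × 100.0 = 8.740 lb
  B2O3: 8.080% × 100.0 = 8.080 lb
  SiO2: 66.30% × 100.0 = 66.30 lb
  SrO: 9.813% × 100.0 = 9.813 lb
  Li2O: 5.046% × 100.0 = 5.046 lb
Sums-versus-targets review given the weights on record, against the basis in use (every target is met by its sum modulo rounding of the values):
  Al2O3: 62.26·0.003000 + 6.797·0.2694 = 2.018 lb (target 2.018 lb)
  PbO: 8.943·0.9773 = 8.740 lb (target 8.740 lb)
  B2O3: 14.47·0.5584 = 8.080 lb (target 8.080 lb)
  SiO2: 62.26·0.9950 + 6.797·0.6406 = 66.30 lb (target 66.30 lb)
  SrO: 14.08·0.6969 = 9.812 lb (target 9.813 lb)
  Li2O: 11.29·0.4018 + 6.797·0.07500 = 5.046 lb (target 5.046 lb)
Glass-mass closure: Σ batch − LOI loss = 100.0 lb (the Σ of target masses is 100.0 lb; with the basis standing at 100.0 lb — any gap is answer rounding).
Whole-batch sum: Σ batch = 117.8 lb; ignition loss, Σ(batch × LOI) = 17.84 lb; glass ÷ batch gives a yield of 84.86%.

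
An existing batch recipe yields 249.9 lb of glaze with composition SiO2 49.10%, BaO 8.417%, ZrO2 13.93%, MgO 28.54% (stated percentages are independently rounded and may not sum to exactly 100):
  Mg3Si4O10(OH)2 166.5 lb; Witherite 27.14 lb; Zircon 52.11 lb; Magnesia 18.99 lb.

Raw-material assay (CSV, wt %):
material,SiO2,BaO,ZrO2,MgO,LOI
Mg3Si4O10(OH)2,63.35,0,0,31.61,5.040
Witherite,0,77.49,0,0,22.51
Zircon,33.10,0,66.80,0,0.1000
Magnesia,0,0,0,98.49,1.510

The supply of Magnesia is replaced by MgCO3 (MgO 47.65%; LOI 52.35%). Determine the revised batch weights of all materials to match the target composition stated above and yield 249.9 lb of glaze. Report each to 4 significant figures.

All arithmetic carries full precision end to end — rounding to four significant figures extends to each working value as printed. A single rounding yields every reported value. All derived quantities are recomputed from the batch weights on 249.9 lb of glass at exact precision (yield, ignition loss, totals, glass mass, the four compositions) as set out in question or answer.
The oxide mass targets at 249.9 lb glaze:
  SiO2: 49.10% × 249.9 = 122.7 lb
  BaO: 8.417% × 249.9 = 21.03 lb
  ZrO2: 13.93% × 249.9 = 34.81 lb
  MgO: 28.54% × 249.9 = 71.32 lb
Checking each oxide sum with the batch weights as given, relative to the basis at hand (target by target, the sums agree up to rounding of the answer):
  SiO2: 166.5·0.6335 + 52.11·0.3310 = 122.7 lb (target 122.7 lb)
  BaO: 27.14·0.7749 = 21.03 lb (target 21.03 lb)
  ZrO2: 52.11·0.6680 = 34.81 lb (target 34.81 lb)
  MgO: 166.5·0.3161 + 39.25·0.4765 = 71.33 lb (target 71.32 lb)
The glass-mass cross-check: net batch after ignition = 249.9 lb (targets for the oxides total 249.9 lb; versus the stated basis of 249.9 lb — gaps are rounding artifacts).
Batch grand total — Σ batch = 285.0 lb; LOI loss = Σ batch·LOI = 35.10 lb; yield: glass divided by total = 87.68%.

Revised batch per 249.9 lb glaze:
  Mg3Si4O10(OH)2: 166.5 lb
  Witherite: 27.14 lb
  Zircon: 52.11 lb
  MgCO3: 39.25 lb
Total batch = 285.0 lb; LOI loss = 35.10 lb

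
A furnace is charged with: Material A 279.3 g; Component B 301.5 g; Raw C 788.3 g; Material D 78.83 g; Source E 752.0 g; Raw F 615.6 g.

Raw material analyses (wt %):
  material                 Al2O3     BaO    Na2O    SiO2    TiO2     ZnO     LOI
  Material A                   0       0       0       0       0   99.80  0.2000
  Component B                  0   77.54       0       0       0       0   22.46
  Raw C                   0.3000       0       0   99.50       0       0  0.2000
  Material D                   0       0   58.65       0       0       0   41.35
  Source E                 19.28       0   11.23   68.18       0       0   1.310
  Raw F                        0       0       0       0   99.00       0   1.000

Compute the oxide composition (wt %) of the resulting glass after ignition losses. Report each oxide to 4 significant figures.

Glass mass = 2697 g (batch 2816 − LOI 118.5).
Composition: Al2O3 5.463%, BaO 8.668%, Na2O 4.845%, SiO2 48.09%, TiO2 22.60%, ZnO 10.33%

Every computation carries full float precision throughout — mid-chain values are printed with 4-significant-digit rounding in the printout; each reported figure carries a single rounding; all derived quantities are re-derived at full float precision (the yield, the six compositions, glass mass, the totals, ignition loss) from the batch weights at 2697 g of glass, as set out in problem or answer.
Oxide-by-oxide delivered mass:
  Al2O3: 788.3·0.003000 + 752.0·0.1928 = 147.4 g
  BaO: 301.5·0.7754 = 233.8 g
  Na2O: 78.83·0.5865 + 752.0·0.1123 = 130.7 g
  SiO2: 788.3·0.9950 + 752.0·0.6818 = 1297 g
  TiO2: 615.6·0.9900 = 609.4 g
  ZnO: 279.3·0.9980 = 278.7 g
LOI: 279.3·0.002000 + 301.5·0.2246 + 788.3·0.002000 + 78.83·0.4135 + 752.0·0.01310 + 615.6·0.01000 = 118.5 g
Net of LOI, the glass mass = 2816 − 118.5 = 2697 g (matching Σ of the oxides)
wt %: oxide over glass, times 100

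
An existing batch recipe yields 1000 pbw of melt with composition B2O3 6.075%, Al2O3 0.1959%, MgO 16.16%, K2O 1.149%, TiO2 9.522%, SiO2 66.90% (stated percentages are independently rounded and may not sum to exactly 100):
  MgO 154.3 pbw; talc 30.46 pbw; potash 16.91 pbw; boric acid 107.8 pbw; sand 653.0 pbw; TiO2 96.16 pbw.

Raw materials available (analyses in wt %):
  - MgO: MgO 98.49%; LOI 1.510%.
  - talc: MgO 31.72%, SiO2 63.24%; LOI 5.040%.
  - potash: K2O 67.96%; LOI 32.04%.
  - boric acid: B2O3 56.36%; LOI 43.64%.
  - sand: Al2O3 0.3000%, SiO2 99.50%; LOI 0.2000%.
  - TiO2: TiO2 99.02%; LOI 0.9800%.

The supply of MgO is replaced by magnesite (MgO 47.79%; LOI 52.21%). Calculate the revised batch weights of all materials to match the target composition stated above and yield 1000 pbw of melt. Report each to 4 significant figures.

Values along the way are printed with 4-significant-figure rounding on the page. The whole derivation holds full float precision through the solve; a single rounding yields every reported value. All derived quantities, which include the totals, glass mass, six oxide percentages, yield, ignition loss, are rebuilt in exact precision, exactly as shown in the question or the answer, from the weighed amounts on 1000 pbw of glass.
Target oxide masses per 1000 pbw melt:
  B2O3: 6.075% × 1000 = 60.75 pbw
  Al2O3: 0.1959% × 1000 = 1.959 pbw
  MgO: 16.16% × 1000 = 161.6 pbw
  K2O: 1.149% × 1000 = 11.49 pbw
  TiO2: 9.522% × 1000 = 95.22 pbw
  SiO2: 66.90% × 1000 = 669.0 pbw
Mass-balance tally per oxide applying the batch weights above, for the quoted basis mass (target by target, the sums agree within answer rounding):
  B2O3: 107.8·0.5636 = 60.76 pbw (target 60.75 pbw)
  Al2O3: 653.0·0.003000 = 1.959 pbw (target 1.959 pbw)
  MgO: 317.9·0.4779 + 30.46·0.3172 = 161.6 pbw (target 161.6 pbw)
  K2O: 16.91·0.6796 = 11.49 pbw (target 11.49 pbw)
  TiO2: 96.16·0.9902 = 95.22 pbw (target 95.22 pbw)
  SiO2: 30.46·0.6324 + 653.0·0.9950 = 669.0 pbw (target 669.0 pbw)
The glass-mass cross-check: Σ batch − LOI loss = 1000 pbw (the targets, summed, come to 1000 pbw; basis as stated: 1000 pbw — a pure rounding effect).
Summing the batch: Σ batch = 1222 pbw; Σ batch·LOI gives LOI loss = 222.2 pbw; as yield: glass ÷ batch → 81.82%.

Revised batch per 1000 pbw melt:
  magnesite: 317.9 pbw
  talc: 30.46 pbw
  potash: 16.91 pbw
  boric acid: 107.8 pbw
  sand: 653.0 pbw
  TiO2: 96.16 pbw
Total batch = 1222 pbw; LOI loss = 222.2 pbw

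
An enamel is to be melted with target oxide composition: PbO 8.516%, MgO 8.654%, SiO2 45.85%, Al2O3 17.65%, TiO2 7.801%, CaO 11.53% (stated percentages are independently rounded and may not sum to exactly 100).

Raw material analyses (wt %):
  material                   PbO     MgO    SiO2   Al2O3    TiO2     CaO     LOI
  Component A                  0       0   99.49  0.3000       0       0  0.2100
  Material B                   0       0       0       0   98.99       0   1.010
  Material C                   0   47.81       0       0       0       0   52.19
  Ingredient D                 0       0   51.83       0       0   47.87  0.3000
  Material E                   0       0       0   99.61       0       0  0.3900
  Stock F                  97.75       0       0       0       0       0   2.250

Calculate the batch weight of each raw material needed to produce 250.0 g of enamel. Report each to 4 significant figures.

Each numeric step maintains exact precision throughout. In-progress results are rounded to 4 significant figures when displayed — every reported value is rounded exactly once; all derived quantities are re-derived at full float precision (net glass mass, ignition loss, the six compositions, the yield, the totals) from the batch weights at 250.0 g of glass, as set out in either problem or answer.
The oxide mass targets at 250.0 g enamel:
  PbO: 8.516% × 250.0 = 21.29 g
  MgO: 8.654% × 250.0 = 21.64 g
  SiO2: 45.85% × 250.0 = 114.6 g
  Al2O3: 17.65% × 250.0 = 44.12 g
  TiO2: 7.801% × 250.0 = 19.50 g
  CaO: 11.53% × 250.0 = 28.82 g
Oxide-by-oxide audit working from each reported weight, at the basis given (target by target, the sums agree within answer rounding):
  PbO: 21.78·0.9775 = 21.29 g (target 21.29 g)
  MgO: 45.25·0.4781 = 21.63 g (target 21.64 g)
  SiO2: 83.84·0.9949 + 60.22·0.5183 = 114.6 g (target 114.6 g)
  Al2O3: 83.84·0.003000 + 44.05·0.9961 = 44.13 g (target 44.12 g)
  TiO2: 19.70·0.9899 = 19.50 g (target 19.50 g)
  CaO: 60.22·0.4787 = 28.83 g (target 28.82 g)
Glass-mass bookkeeping: the batch minus its LOI: 250.0 g (oxide target masses add up to 250.0 g; the stated basis being 250.0 g — differing by rounding only).
Summing the batch: Σ batch = 274.8 g; Σ batch·LOI gives LOI loss = 24.83 g; the yield ratio, glass ÷ batch: 90.96%.

Batch per 250.0 g enamel:
  Component A: 83.84 g
  Material B: 19.70 g
  Material C: 45.25 g
  Ingredient D: 60.22 g
  Material E: 44.05 g
  Stock F: 21.78 g
Total batch = 274.8 g; LOI loss = 24.83 g; yield = 90.96%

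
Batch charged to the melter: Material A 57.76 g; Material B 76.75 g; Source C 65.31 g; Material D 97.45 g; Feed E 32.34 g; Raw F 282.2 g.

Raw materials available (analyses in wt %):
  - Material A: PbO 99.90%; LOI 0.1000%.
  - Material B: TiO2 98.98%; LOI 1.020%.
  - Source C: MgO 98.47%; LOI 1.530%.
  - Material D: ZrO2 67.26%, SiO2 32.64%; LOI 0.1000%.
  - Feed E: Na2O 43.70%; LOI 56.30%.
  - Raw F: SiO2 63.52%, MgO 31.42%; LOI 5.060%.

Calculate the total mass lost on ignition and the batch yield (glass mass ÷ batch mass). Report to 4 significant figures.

LOI loss = 34.42 g; glass = 577.4 g; yield = 94.37%

Values along the way are printed, rounded to four significant digits, between the steps; every computation holds full precision throughout — every reported number is rounded only once; the derived quantities are carried starting from the weights at 577.4 g of glass at full float precision (totals, ignition loss, six oxide percentages, yield, net glass mass), as given in problem or answer.
Material-by-material LOI:
  Material A: 57.76 × 0.001000 = 0.05776 g
  Material B: 76.75 × 0.01020 = 0.7829 g
  Source C: 65.31 × 0.01530 = 0.9992 g
  Material D: 97.45 × 0.001000 = 0.09745 g
  Feed E: 32.34 × 0.5630 = 18.21 g
  Raw F: 282.2 × 0.05060 = 14.28 g
Total LOI = 34.42 g
Glass = batch − LOI = 611.8 − 34.42 = 577.4 g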